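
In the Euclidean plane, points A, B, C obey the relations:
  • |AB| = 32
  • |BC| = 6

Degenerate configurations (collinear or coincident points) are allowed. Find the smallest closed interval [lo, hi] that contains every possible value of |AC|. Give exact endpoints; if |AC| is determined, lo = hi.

|AC| ∈ [26, 38]  (≈ [26.0000, 38.0000])

|AB| ∈ {32}
|BC| ∈ {6}
|AC| ∈ [26, 38]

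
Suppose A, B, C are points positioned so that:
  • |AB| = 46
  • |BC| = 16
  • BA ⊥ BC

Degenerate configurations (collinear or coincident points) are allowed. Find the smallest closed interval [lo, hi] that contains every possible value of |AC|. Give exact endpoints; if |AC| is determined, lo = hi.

|AC| = 2·√(593)  (≈ 48.7032)

|AB| ∈ {46}
|BC| ∈ {16}
|AC| ∈ {2·√(593)}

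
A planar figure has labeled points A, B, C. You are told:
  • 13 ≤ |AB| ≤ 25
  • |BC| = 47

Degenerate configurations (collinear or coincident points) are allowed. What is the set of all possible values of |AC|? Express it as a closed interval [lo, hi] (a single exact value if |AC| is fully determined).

|AB| ∈ [13, 25]
|BC| ∈ {47}
|AC| ∈ [22, 72]

|AC| ∈ [22, 72]  (≈ [22.0000, 72.0000])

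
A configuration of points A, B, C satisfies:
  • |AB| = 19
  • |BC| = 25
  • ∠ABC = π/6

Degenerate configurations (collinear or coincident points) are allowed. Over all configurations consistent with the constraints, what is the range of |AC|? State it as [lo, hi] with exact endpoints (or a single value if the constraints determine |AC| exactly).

|AB| ∈ {19}
|BC| ∈ {25}
|AC| ∈ {√(986 - 475·√(3))}

|AC| = √(986 - 475·√(3))  (≈ 12.7779)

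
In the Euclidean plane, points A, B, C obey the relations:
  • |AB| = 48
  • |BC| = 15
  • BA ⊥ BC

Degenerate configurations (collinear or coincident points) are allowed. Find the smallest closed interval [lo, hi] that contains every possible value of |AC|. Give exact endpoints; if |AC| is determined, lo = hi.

|AC| = 3·√(281)  (≈ 50.2892)

|AB| ∈ {48}
|BC| ∈ {15}
|AC| ∈ {3·√(281)}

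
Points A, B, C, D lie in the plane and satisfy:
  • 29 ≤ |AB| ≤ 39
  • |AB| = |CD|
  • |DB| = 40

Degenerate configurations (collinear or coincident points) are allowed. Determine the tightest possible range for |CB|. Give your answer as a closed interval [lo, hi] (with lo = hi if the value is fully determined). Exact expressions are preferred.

|AB| ∈ [29, 39]
|BD| ∈ {40}
|CD| ∈ [29, 39]
|AD| ∈ [1, 79]
|BC| ∈ [1, 79]
|AC| ∈ [0, 118]

|CB| ∈ [1, 79]  (≈ [1.0000, 79.0000])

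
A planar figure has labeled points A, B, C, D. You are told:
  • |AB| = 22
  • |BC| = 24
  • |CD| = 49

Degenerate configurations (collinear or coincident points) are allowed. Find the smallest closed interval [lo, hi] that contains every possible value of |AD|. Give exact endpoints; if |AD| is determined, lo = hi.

|AD| ∈ [3, 95]  (≈ [3.0000, 95.0000])

|AB| ∈ {22}
|BC| ∈ {24}
|CD| ∈ {49}
|AC| ∈ [2, 46]
|BD| ∈ [25, 73]
|AD| ∈ [3, 95]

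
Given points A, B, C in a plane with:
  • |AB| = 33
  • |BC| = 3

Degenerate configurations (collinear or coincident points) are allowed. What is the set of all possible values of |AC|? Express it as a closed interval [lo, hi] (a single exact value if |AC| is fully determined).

|AC| ∈ [30, 36]  (≈ [30.0000, 36.0000])

|AB| ∈ {33}
|BC| ∈ {3}
|AC| ∈ [30, 36]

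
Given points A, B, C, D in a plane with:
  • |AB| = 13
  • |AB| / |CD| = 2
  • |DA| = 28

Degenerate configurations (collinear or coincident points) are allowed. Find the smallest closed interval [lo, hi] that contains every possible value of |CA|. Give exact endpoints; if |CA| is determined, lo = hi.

|AB| ∈ {13}
|AD| ∈ {28}
|CD| ∈ {13/2}
|BD| ∈ [15, 41]
|AC| ∈ [43/2, 69/2]
|BC| ∈ [17/2, 95/2]

|CA| ∈ [43/2, 69/2]  (≈ [21.5000, 34.5000])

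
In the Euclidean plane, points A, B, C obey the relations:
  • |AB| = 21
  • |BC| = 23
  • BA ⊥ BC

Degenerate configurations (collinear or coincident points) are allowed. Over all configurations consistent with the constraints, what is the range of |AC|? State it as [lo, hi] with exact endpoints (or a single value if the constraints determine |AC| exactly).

|AC| = √(970)  (≈ 31.1448)

|AB| ∈ {21}
|BC| ∈ {23}
|AC| ∈ {√(970)}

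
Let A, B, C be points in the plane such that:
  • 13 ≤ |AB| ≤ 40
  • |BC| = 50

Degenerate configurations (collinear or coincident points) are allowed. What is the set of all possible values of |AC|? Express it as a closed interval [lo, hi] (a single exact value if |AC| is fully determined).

|AB| ∈ [13, 40]
|BC| ∈ {50}
|AC| ∈ [10, 90]

|AC| ∈ [10, 90]  (≈ [10.0000, 90.0000])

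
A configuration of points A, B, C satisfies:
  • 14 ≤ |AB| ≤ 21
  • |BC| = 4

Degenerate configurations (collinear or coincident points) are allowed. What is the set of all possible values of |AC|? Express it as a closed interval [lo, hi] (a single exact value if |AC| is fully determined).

|AC| ∈ [10, 25]  (≈ [10.0000, 25.0000])

|AB| ∈ [14, 21]
|BC| ∈ {4}
|AC| ∈ [10, 25]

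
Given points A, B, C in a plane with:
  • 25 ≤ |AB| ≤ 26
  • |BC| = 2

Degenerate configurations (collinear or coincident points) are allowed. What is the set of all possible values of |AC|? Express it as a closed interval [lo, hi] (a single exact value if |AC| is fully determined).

|AC| ∈ [23, 28]  (≈ [23.0000, 28.0000])

|AB| ∈ [25, 26]
|BC| ∈ {2}
|AC| ∈ [23, 28]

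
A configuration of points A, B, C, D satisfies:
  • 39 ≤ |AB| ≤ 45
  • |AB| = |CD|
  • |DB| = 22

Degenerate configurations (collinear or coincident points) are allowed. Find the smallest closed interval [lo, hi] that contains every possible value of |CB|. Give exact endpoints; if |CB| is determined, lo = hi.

|CB| ∈ [17, 67]  (≈ [17.0000, 67.0000])

|AB| ∈ [39, 45]
|BD| ∈ {22}
|CD| ∈ [39, 45]
|AD| ∈ [17, 67]
|BC| ∈ [17, 67]
|AC| ∈ [0, 112]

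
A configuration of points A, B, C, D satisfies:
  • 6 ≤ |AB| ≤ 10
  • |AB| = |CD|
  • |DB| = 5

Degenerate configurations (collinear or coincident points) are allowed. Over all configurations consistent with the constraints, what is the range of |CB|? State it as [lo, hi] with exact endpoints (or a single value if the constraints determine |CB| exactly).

|AB| ∈ [6, 10]
|BD| ∈ {5}
|CD| ∈ [6, 10]
|AD| ∈ [1, 15]
|BC| ∈ [1, 15]
|AC| ∈ [0, 25]

|CB| ∈ [1, 15]  (≈ [1.0000, 15.0000])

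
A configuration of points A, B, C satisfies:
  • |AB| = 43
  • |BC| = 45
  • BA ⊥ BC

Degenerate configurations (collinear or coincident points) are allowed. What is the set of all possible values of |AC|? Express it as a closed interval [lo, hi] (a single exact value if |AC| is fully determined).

|AB| ∈ {43}
|BC| ∈ {45}
|AC| ∈ {√(3874)}

|AC| = √(3874)  (≈ 62.2415)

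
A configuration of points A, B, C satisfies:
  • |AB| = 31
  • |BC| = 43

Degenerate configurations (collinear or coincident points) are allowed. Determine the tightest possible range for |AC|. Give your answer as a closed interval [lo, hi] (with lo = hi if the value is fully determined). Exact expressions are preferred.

|AB| ∈ {31}
|BC| ∈ {43}
|AC| ∈ [12, 74]

|AC| ∈ [12, 74]  (≈ [12.0000, 74.0000])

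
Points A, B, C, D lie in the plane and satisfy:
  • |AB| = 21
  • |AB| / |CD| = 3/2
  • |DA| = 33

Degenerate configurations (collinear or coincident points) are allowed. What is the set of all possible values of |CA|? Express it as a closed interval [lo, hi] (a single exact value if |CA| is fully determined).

|CA| ∈ [19, 47]  (≈ [19.0000, 47.0000])

|AB| ∈ {21}
|AD| ∈ {33}
|CD| ∈ {14}
|BD| ∈ [12, 54]
|AC| ∈ [19, 47]
|BC| ∈ [0, 68]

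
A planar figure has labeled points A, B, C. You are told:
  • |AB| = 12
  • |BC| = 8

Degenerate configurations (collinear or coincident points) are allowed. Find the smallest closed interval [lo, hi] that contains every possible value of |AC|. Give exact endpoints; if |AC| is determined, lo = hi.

|AC| ∈ [4, 20]  (≈ [4.0000, 20.0000])

|AB| ∈ {12}
|BC| ∈ {8}
|AC| ∈ [4, 20]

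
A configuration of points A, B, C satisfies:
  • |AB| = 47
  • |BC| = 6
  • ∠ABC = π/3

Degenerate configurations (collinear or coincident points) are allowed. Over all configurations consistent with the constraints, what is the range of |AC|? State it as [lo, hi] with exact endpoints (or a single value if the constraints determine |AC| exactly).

|AB| ∈ {47}
|BC| ∈ {6}
|AC| ∈ {√(1963)}

|AC| = √(1963)  (≈ 44.3058)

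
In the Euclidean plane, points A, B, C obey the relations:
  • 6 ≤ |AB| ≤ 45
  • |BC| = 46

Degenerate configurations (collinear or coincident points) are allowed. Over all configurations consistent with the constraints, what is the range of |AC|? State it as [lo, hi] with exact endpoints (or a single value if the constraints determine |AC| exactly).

|AC| ∈ [1, 91]  (≈ [1.0000, 91.0000])

|AB| ∈ [6, 45]
|BC| ∈ {46}
|AC| ∈ [1, 91]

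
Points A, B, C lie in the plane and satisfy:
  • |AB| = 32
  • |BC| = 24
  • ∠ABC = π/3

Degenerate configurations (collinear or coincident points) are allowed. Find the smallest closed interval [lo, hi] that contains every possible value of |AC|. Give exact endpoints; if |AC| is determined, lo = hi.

|AC| = 8·√(13)  (≈ 28.8444)

|AB| ∈ {32}
|BC| ∈ {24}
|AC| ∈ {8·√(13)}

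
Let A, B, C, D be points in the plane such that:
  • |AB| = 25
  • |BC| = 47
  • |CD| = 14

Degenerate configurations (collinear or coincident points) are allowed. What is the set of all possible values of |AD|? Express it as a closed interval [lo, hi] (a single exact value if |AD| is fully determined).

|AD| ∈ [8, 86]  (≈ [8.0000, 86.0000])

|AB| ∈ {25}
|BC| ∈ {47}
|CD| ∈ {14}
|AC| ∈ [22, 72]
|BD| ∈ [33, 61]
|AD| ∈ [8, 86]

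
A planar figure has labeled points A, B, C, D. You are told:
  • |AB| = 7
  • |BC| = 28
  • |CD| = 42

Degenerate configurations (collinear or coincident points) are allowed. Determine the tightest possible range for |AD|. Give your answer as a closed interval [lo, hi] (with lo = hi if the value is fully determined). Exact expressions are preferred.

|AB| ∈ {7}
|BC| ∈ {28}
|CD| ∈ {42}
|AC| ∈ [21, 35]
|BD| ∈ [14, 70]
|AD| ∈ [7, 77]

|AD| ∈ [7, 77]  (≈ [7.0000, 77.0000])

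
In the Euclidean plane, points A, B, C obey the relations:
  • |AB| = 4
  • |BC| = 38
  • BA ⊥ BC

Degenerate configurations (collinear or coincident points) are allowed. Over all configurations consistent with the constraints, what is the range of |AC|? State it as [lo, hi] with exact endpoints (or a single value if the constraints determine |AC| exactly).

|AC| = 2·√(365)  (≈ 38.2099)

|AB| ∈ {4}
|BC| ∈ {38}
|AC| ∈ {2·√(365)}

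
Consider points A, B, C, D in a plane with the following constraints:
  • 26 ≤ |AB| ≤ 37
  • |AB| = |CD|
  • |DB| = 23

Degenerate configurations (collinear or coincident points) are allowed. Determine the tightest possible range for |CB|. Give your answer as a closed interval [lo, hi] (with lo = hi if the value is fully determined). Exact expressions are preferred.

|AB| ∈ [26, 37]
|BD| ∈ {23}
|CD| ∈ [26, 37]
|AD| ∈ [3, 60]
|BC| ∈ [3, 60]
|AC| ∈ [0, 97]

|CB| ∈ [3, 60]  (≈ [3.0000, 60.0000])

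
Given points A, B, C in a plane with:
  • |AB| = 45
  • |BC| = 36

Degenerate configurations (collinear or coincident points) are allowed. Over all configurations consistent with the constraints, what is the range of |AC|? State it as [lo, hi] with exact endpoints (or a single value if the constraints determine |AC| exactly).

|AC| ∈ [9, 81]  (≈ [9.0000, 81.0000])

|AB| ∈ {45}
|BC| ∈ {36}
|AC| ∈ [9, 81]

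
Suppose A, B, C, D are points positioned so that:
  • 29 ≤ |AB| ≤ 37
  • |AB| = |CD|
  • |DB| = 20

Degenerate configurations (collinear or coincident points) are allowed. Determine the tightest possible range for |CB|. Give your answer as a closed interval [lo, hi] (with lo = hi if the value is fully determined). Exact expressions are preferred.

|AB| ∈ [29, 37]
|BD| ∈ {20}
|CD| ∈ [29, 37]
|AD| ∈ [9, 57]
|BC| ∈ [9, 57]
|AC| ∈ [0, 94]

|CB| ∈ [9, 57]  (≈ [9.0000, 57.0000])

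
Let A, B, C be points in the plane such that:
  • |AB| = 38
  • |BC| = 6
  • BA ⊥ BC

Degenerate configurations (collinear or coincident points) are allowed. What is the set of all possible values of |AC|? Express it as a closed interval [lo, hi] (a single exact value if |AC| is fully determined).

|AB| ∈ {38}
|BC| ∈ {6}
|AC| ∈ {2·√(370)}

|AC| = 2·√(370)  (≈ 38.4708)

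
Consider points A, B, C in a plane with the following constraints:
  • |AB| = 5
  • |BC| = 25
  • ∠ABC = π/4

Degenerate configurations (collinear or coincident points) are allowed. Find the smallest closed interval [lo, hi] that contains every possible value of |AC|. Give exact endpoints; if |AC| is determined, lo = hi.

|AC| = 5·√(26 - 5·√(2))  (≈ 21.7537)

|AB| ∈ {5}
|BC| ∈ {25}
|AC| ∈ {5·√(26 - 5·√(2))}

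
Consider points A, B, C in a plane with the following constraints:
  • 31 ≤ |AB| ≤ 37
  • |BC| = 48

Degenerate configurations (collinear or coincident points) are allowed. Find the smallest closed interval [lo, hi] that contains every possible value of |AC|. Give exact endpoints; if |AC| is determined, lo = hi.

|AB| ∈ [31, 37]
|BC| ∈ {48}
|AC| ∈ [11, 85]

|AC| ∈ [11, 85]  (≈ [11.0000, 85.0000])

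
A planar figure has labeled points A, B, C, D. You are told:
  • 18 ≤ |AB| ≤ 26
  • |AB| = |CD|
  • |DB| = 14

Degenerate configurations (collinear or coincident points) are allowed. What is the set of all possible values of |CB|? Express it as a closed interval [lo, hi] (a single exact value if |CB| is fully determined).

|CB| ∈ [4, 40]  (≈ [4.0000, 40.0000])

|AB| ∈ [18, 26]
|BD| ∈ {14}
|CD| ∈ [18, 26]
|AD| ∈ [4, 40]
|BC| ∈ [4, 40]
|AC| ∈ [0, 66]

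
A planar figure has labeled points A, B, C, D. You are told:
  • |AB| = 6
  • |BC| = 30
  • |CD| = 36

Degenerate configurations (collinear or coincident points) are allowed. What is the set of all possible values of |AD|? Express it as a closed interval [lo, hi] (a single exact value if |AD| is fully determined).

|AD| ∈ [0, 72]  (≈ [0.0000, 72.0000])

|AB| ∈ {6}
|BC| ∈ {30}
|CD| ∈ {36}
|AC| ∈ [24, 36]
|BD| ∈ [6, 66]
|AD| ∈ [0, 72]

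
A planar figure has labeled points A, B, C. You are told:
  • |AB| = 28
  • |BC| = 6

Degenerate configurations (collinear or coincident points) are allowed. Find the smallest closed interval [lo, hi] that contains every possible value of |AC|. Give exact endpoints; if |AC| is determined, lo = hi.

|AC| ∈ [22, 34]  (≈ [22.0000, 34.0000])

|AB| ∈ {28}
|BC| ∈ {6}
|AC| ∈ [22, 34]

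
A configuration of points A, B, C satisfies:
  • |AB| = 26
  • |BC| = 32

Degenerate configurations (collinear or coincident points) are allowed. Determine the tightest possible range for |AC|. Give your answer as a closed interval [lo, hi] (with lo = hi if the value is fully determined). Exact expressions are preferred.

|AC| ∈ [6, 58]  (≈ [6.0000, 58.0000])

|AB| ∈ {26}
|BC| ∈ {32}
|AC| ∈ [6, 58]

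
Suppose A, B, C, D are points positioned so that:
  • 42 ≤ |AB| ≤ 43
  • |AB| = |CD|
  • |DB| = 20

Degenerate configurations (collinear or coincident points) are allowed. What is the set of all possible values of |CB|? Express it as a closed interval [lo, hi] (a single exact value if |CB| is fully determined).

|AB| ∈ [42, 43]
|BD| ∈ {20}
|CD| ∈ [42, 43]
|AD| ∈ [22, 63]
|BC| ∈ [22, 63]
|AC| ∈ [0, 106]

|CB| ∈ [22, 63]  (≈ [22.0000, 63.0000])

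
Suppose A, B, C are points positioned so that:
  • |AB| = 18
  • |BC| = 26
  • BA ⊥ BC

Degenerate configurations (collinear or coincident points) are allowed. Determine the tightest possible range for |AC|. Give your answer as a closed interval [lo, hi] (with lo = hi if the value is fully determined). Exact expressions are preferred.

|AB| ∈ {18}
|BC| ∈ {26}
|AC| ∈ {10·√(10)}

|AC| = 10·√(10)  (≈ 31.6228)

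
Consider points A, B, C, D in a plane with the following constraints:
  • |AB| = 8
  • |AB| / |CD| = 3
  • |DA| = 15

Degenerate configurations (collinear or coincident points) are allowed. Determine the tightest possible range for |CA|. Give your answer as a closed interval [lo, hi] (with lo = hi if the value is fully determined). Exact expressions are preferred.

|AB| ∈ {8}
|AD| ∈ {15}
|CD| ∈ {8/3}
|BD| ∈ [7, 23]
|AC| ∈ [37/3, 53/3]
|BC| ∈ [13/3, 77/3]

|CA| ∈ [37/3, 53/3]  (≈ [12.3333, 17.6667])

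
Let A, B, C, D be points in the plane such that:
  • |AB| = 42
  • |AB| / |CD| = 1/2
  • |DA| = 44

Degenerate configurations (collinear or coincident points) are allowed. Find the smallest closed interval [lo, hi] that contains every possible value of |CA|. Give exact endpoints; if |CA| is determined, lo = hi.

|AB| ∈ {42}
|AD| ∈ {44}
|CD| ∈ {84}
|BD| ∈ [2, 86]
|AC| ∈ [40, 128]
|BC| ∈ [0, 170]

|CA| ∈ [40, 128]  (≈ [40.0000, 128.0000])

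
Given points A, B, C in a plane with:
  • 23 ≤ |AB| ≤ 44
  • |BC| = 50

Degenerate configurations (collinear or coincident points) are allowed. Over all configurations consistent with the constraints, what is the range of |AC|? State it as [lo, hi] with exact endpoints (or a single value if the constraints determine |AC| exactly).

|AC| ∈ [6, 94]  (≈ [6.0000, 94.0000])

|AB| ∈ [23, 44]
|BC| ∈ {50}
|AC| ∈ [6, 94]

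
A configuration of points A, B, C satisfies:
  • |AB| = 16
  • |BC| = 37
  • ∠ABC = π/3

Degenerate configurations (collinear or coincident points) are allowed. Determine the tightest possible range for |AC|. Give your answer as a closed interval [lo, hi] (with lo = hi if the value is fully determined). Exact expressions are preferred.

|AC| = √(1033)  (≈ 32.1403)

|AB| ∈ {16}
|BC| ∈ {37}
|AC| ∈ {√(1033)}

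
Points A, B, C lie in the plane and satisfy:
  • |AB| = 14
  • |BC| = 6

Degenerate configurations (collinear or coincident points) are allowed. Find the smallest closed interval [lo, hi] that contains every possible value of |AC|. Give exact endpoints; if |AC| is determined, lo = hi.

|AC| ∈ [8, 20]  (≈ [8.0000, 20.0000])

|AB| ∈ {14}
|BC| ∈ {6}
|AC| ∈ [8, 20]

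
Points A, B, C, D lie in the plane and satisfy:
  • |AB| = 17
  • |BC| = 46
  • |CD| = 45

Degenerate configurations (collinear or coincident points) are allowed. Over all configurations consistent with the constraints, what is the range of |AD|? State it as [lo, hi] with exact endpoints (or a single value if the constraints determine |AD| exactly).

|AD| ∈ [0, 108]  (≈ [0.0000, 108.0000])

|AB| ∈ {17}
|BC| ∈ {46}
|CD| ∈ {45}
|AC| ∈ [29, 63]
|BD| ∈ [1, 91]
|AD| ∈ [0, 108]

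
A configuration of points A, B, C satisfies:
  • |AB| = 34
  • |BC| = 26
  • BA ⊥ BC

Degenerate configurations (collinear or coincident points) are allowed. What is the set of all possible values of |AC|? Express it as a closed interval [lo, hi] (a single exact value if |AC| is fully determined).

|AC| = 2·√(458)  (≈ 42.8019)

|AB| ∈ {34}
|BC| ∈ {26}
|AC| ∈ {2·√(458)}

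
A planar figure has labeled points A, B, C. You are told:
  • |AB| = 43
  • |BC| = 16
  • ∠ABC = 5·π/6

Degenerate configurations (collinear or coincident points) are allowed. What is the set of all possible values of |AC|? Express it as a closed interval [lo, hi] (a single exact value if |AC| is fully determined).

|AB| ∈ {43}
|BC| ∈ {16}
|AC| ∈ {√(688·√(3) + 2105)}

|AC| = √(688·√(3) + 2105)  (≈ 57.4165)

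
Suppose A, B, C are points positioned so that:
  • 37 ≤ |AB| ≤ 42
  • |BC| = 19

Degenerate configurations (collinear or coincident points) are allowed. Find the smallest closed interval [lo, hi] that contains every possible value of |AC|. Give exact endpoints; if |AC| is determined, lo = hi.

|AC| ∈ [18, 61]  (≈ [18.0000, 61.0000])

|AB| ∈ [37, 42]
|BC| ∈ {19}
|AC| ∈ [18, 61]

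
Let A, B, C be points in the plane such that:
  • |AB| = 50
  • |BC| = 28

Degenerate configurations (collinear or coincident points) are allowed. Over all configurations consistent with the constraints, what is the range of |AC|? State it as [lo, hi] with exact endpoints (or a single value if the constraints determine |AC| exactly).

|AC| ∈ [22, 78]  (≈ [22.0000, 78.0000])

|AB| ∈ {50}
|BC| ∈ {28}
|AC| ∈ [22, 78]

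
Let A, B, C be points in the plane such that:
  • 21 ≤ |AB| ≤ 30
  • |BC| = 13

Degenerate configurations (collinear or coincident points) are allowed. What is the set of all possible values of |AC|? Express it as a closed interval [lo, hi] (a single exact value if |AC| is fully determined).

|AB| ∈ [21, 30]
|BC| ∈ {13}
|AC| ∈ [8, 43]

|AC| ∈ [8, 43]  (≈ [8.0000, 43.0000])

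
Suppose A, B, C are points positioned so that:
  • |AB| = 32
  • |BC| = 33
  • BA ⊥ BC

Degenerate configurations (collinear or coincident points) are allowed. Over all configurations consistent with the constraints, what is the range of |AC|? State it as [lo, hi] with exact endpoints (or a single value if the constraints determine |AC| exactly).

|AB| ∈ {32}
|BC| ∈ {33}
|AC| ∈ {√(2113)}

|AC| = √(2113)  (≈ 45.9674)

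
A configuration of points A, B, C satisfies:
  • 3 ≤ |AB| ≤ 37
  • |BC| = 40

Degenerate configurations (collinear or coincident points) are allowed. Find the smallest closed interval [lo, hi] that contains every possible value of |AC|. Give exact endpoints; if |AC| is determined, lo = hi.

|AB| ∈ [3, 37]
|BC| ∈ {40}
|AC| ∈ [3, 77]

|AC| ∈ [3, 77]  (≈ [3.0000, 77.0000])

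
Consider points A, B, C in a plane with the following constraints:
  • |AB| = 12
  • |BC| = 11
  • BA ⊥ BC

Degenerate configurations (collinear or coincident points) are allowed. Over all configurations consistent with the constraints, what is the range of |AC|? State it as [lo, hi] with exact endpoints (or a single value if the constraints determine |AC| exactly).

|AC| = √(265)  (≈ 16.2788)

|AB| ∈ {12}
|BC| ∈ {11}
|AC| ∈ {√(265)}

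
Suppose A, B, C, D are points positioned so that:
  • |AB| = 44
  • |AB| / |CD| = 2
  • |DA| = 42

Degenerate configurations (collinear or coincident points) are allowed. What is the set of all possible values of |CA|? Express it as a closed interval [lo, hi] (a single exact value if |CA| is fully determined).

|CA| ∈ [20, 64]  (≈ [20.0000, 64.0000])

|AB| ∈ {44}
|AD| ∈ {42}
|CD| ∈ {22}
|BD| ∈ [2, 86]
|AC| ∈ [20, 64]
|BC| ∈ [0, 108]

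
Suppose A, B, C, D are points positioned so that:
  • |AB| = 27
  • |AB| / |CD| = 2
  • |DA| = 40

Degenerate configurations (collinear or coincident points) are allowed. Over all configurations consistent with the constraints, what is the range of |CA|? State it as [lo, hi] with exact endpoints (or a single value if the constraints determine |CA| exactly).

|CA| ∈ [53/2, 107/2]  (≈ [26.5000, 53.5000])

|AB| ∈ {27}
|AD| ∈ {40}
|CD| ∈ {27/2}
|BD| ∈ [13, 67]
|AC| ∈ [53/2, 107/2]
|BC| ∈ [0, 161/2]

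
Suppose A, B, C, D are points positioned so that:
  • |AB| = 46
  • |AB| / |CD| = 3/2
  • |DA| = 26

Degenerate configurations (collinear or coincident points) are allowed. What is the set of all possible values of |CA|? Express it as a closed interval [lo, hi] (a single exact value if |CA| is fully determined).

|AB| ∈ {46}
|AD| ∈ {26}
|CD| ∈ {92/3}
|BD| ∈ [20, 72]
|AC| ∈ [14/3, 170/3]
|BC| ∈ [0, 308/3]

|CA| ∈ [14/3, 170/3]  (≈ [4.6667, 56.6667])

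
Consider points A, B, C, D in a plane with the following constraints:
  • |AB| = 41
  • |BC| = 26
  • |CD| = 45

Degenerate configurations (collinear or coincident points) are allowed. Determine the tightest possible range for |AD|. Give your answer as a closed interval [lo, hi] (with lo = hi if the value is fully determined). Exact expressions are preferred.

|AD| ∈ [0, 112]  (≈ [0.0000, 112.0000])

|AB| ∈ {41}
|BC| ∈ {26}
|CD| ∈ {45}
|AC| ∈ [15, 67]
|BD| ∈ [19, 71]
|AD| ∈ [0, 112]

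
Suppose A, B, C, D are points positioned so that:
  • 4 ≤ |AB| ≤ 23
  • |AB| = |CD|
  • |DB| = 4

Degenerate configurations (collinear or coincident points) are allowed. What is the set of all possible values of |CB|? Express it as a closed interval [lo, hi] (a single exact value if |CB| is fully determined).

|AB| ∈ [4, 23]
|BD| ∈ {4}
|CD| ∈ [4, 23]
|AD| ∈ [0, 27]
|BC| ∈ [0, 27]
|AC| ∈ [0, 50]

|CB| ∈ [0, 27]  (≈ [0.0000, 27.0000])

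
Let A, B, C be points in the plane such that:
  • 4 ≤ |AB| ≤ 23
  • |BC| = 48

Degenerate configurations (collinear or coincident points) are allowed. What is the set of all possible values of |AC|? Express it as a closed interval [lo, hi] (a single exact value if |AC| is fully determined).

|AB| ∈ [4, 23]
|BC| ∈ {48}
|AC| ∈ [25, 71]

|AC| ∈ [25, 71]  (≈ [25.0000, 71.0000])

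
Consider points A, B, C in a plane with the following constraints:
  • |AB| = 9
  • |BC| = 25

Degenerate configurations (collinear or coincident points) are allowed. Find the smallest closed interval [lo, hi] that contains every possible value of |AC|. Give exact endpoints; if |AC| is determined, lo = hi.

|AC| ∈ [16, 34]  (≈ [16.0000, 34.0000])

|AB| ∈ {9}
|BC| ∈ {25}
|AC| ∈ [16, 34]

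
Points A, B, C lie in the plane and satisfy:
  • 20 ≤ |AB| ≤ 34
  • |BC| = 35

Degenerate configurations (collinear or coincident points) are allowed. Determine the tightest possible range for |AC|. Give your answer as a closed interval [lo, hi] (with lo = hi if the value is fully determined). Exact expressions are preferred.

|AC| ∈ [1, 69]  (≈ [1.0000, 69.0000])

|AB| ∈ [20, 34]
|BC| ∈ {35}
|AC| ∈ [1, 69]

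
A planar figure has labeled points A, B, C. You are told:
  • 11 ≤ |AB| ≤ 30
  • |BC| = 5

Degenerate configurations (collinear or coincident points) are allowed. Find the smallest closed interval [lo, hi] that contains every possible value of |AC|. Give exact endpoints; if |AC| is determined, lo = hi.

|AB| ∈ [11, 30]
|BC| ∈ {5}
|AC| ∈ [6, 35]

|AC| ∈ [6, 35]  (≈ [6.0000, 35.0000])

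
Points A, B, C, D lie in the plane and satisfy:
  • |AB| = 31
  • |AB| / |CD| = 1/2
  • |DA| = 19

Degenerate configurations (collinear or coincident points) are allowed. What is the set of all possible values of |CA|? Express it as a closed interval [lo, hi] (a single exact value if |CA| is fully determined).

|AB| ∈ {31}
|AD| ∈ {19}
|CD| ∈ {62}
|BD| ∈ [12, 50]
|AC| ∈ [43, 81]
|BC| ∈ [12, 112]

|CA| ∈ [43, 81]  (≈ [43.0000, 81.0000])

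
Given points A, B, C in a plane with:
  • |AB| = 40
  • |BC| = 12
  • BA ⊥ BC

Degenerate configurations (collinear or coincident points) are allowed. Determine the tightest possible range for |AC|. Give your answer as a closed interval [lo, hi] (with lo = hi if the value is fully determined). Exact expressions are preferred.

|AC| = 4·√(109)  (≈ 41.7612)

|AB| ∈ {40}
|BC| ∈ {12}
|AC| ∈ {4·√(109)}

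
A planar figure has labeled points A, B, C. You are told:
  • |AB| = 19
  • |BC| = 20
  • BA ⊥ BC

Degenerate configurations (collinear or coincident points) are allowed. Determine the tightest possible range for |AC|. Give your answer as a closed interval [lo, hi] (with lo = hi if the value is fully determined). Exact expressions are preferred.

|AC| = √(761)  (≈ 27.5862)

|AB| ∈ {19}
|BC| ∈ {20}
|AC| ∈ {√(761)}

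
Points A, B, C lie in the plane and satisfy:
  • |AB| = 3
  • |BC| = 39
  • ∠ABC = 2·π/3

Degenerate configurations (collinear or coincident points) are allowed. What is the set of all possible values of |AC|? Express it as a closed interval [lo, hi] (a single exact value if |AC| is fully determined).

|AB| ∈ {3}
|BC| ∈ {39}
|AC| ∈ {3·√(183)}

|AC| = 3·√(183)  (≈ 40.5832)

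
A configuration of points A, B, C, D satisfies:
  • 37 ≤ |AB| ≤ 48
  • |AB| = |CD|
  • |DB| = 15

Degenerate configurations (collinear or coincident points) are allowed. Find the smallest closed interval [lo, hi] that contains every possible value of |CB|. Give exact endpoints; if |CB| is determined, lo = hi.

|AB| ∈ [37, 48]
|BD| ∈ {15}
|CD| ∈ [37, 48]
|AD| ∈ [22, 63]
|BC| ∈ [22, 63]
|AC| ∈ [0, 111]

|CB| ∈ [22, 63]  (≈ [22.0000, 63.0000])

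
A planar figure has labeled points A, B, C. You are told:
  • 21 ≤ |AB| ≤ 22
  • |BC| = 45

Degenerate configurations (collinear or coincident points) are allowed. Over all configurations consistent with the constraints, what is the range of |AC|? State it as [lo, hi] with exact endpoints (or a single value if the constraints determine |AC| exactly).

|AC| ∈ [23, 67]  (≈ [23.0000, 67.0000])

|AB| ∈ [21, 22]
|BC| ∈ {45}
|AC| ∈ [23, 67]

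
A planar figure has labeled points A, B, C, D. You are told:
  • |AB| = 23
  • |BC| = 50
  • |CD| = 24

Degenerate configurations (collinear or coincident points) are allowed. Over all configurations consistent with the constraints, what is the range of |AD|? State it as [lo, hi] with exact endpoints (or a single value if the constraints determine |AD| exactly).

|AD| ∈ [3, 97]  (≈ [3.0000, 97.0000])

|AB| ∈ {23}
|BC| ∈ {50}
|CD| ∈ {24}
|AC| ∈ [27, 73]
|BD| ∈ [26, 74]
|AD| ∈ [3, 97]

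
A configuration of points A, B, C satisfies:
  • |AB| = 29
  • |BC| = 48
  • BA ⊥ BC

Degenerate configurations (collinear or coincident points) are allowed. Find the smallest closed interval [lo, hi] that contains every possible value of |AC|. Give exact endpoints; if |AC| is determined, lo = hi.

|AC| = √(3145)  (≈ 56.0803)

|AB| ∈ {29}
|BC| ∈ {48}
|AC| ∈ {√(3145)}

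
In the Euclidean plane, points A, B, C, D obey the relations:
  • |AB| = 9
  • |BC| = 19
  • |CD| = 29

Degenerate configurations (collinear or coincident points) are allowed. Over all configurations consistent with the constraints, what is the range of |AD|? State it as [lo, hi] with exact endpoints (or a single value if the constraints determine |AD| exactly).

|AB| ∈ {9}
|BC| ∈ {19}
|CD| ∈ {29}
|AC| ∈ [10, 28]
|BD| ∈ [10, 48]
|AD| ∈ [1, 57]

|AD| ∈ [1, 57]  (≈ [1.0000, 57.0000])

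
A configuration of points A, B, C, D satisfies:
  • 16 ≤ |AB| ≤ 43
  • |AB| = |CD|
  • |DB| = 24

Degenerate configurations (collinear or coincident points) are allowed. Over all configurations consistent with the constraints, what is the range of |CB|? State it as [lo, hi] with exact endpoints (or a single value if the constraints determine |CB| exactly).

|CB| ∈ [0, 67]  (≈ [0.0000, 67.0000])

|AB| ∈ [16, 43]
|BD| ∈ {24}
|CD| ∈ [16, 43]
|AD| ∈ [0, 67]
|BC| ∈ [0, 67]
|AC| ∈ [0, 110]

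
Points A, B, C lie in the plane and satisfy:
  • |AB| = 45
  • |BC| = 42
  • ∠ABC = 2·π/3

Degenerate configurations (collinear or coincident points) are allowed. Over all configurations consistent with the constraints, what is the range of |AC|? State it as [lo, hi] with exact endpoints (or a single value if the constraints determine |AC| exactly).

|AC| = 3·√(631)  (≈ 75.3591)

|AB| ∈ {45}
|BC| ∈ {42}
|AC| ∈ {3·√(631)}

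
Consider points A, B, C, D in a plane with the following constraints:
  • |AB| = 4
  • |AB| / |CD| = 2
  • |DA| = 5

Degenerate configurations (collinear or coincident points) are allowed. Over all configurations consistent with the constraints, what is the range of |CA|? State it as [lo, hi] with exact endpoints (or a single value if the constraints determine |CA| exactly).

|CA| ∈ [3, 7]  (≈ [3.0000, 7.0000])

|AB| ∈ {4}
|AD| ∈ {5}
|CD| ∈ {2}
|BD| ∈ [1, 9]
|AC| ∈ [3, 7]
|BC| ∈ [0, 11]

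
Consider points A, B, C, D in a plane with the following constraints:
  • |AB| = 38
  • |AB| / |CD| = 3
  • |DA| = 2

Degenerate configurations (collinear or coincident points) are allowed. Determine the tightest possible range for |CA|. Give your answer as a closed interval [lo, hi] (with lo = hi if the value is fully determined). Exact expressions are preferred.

|AB| ∈ {38}
|AD| ∈ {2}
|CD| ∈ {38/3}
|BD| ∈ [36, 40]
|AC| ∈ [32/3, 44/3]
|BC| ∈ [70/3, 158/3]

|CA| ∈ [32/3, 44/3]  (≈ [10.6667, 14.6667])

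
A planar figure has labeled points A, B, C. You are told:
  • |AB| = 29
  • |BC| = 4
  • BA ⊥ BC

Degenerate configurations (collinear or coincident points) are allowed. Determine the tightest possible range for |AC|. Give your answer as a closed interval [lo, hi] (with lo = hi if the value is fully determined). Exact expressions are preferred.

|AB| ∈ {29}
|BC| ∈ {4}
|AC| ∈ {√(857)}

|AC| = √(857)  (≈ 29.2746)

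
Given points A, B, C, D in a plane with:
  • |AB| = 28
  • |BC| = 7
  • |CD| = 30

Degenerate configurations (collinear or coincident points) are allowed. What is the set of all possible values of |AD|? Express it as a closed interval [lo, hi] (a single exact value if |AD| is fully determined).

|AB| ∈ {28}
|BC| ∈ {7}
|CD| ∈ {30}
|AC| ∈ [21, 35]
|BD| ∈ [23, 37]
|AD| ∈ [0, 65]

|AD| ∈ [0, 65]  (≈ [0.0000, 65.0000])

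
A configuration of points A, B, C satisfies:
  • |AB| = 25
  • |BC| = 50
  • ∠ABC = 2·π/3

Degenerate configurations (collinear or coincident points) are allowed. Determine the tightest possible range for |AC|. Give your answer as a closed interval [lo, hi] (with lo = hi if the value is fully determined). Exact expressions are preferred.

|AB| ∈ {25}
|BC| ∈ {50}
|AC| ∈ {25·√(7)}

|AC| = 25·√(7)  (≈ 66.1438)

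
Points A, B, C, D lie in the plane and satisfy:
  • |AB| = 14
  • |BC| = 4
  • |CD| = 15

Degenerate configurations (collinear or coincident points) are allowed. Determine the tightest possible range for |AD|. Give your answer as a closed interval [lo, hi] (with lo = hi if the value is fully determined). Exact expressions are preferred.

|AB| ∈ {14}
|BC| ∈ {4}
|CD| ∈ {15}
|AC| ∈ [10, 18]
|BD| ∈ [11, 19]
|AD| ∈ [0, 33]

|AD| ∈ [0, 33]  (≈ [0.0000, 33.0000])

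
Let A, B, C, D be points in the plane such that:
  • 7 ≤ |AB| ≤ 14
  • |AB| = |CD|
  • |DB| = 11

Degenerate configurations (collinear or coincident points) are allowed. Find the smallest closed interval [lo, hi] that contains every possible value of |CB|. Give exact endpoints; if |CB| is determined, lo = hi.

|CB| ∈ [0, 25]  (≈ [0.0000, 25.0000])

|AB| ∈ [7, 14]
|BD| ∈ {11}
|CD| ∈ [7, 14]
|AD| ∈ [0, 25]
|BC| ∈ [0, 25]
|AC| ∈ [0, 39]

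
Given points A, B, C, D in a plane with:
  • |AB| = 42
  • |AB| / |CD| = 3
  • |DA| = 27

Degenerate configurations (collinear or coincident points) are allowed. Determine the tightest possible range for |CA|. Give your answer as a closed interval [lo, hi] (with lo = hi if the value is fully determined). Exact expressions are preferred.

|CA| ∈ [13, 41]  (≈ [13.0000, 41.0000])

|AB| ∈ {42}
|AD| ∈ {27}
|CD| ∈ {14}
|BD| ∈ [15, 69]
|AC| ∈ [13, 41]
|BC| ∈ [1, 83]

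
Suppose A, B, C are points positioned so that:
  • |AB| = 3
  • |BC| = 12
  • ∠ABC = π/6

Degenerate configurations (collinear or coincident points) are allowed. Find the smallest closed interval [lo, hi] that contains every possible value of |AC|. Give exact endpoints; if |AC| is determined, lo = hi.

|AB| ∈ {3}
|BC| ∈ {12}
|AC| ∈ {3·√(17 - 4·√(3))}

|AC| = 3·√(17 - 4·√(3))  (≈ 9.5208)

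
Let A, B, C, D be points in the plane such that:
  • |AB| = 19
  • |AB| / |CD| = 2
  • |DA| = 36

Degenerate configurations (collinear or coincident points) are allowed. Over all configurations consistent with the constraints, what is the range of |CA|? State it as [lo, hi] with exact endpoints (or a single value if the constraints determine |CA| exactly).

|AB| ∈ {19}
|AD| ∈ {36}
|CD| ∈ {19/2}
|BD| ∈ [17, 55]
|AC| ∈ [53/2, 91/2]
|BC| ∈ [15/2, 129/2]

|CA| ∈ [53/2, 91/2]  (≈ [26.5000, 45.5000])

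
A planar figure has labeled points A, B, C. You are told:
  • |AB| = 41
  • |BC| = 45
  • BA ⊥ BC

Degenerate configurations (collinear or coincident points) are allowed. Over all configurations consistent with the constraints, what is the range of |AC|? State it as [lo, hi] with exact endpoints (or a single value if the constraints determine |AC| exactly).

|AB| ∈ {41}
|BC| ∈ {45}
|AC| ∈ {√(3706)}

|AC| = √(3706)  (≈ 60.8769)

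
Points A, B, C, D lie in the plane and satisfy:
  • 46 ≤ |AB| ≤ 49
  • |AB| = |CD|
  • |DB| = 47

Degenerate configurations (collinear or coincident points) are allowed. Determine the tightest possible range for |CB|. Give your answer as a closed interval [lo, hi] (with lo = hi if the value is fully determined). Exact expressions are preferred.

|AB| ∈ [46, 49]
|BD| ∈ {47}
|CD| ∈ [46, 49]
|AD| ∈ [0, 96]
|BC| ∈ [0, 96]
|AC| ∈ [0, 145]

|CB| ∈ [0, 96]  (≈ [0.0000, 96.0000])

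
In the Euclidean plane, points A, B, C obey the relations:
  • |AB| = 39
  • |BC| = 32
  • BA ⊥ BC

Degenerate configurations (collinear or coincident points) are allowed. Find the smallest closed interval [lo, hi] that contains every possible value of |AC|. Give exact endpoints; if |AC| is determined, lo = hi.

|AB| ∈ {39}
|BC| ∈ {32}
|AC| ∈ {√(2545)}

|AC| = √(2545)  (≈ 50.4480)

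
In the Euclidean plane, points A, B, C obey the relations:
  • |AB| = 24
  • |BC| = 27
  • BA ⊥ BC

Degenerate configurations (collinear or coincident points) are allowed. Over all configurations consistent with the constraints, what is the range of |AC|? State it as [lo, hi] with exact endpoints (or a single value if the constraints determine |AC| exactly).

|AB| ∈ {24}
|BC| ∈ {27}
|AC| ∈ {3·√(145)}

|AC| = 3·√(145)  (≈ 36.1248)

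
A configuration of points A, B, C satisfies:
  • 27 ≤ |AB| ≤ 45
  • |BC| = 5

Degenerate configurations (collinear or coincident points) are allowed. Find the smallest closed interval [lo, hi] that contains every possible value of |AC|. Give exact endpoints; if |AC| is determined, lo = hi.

|AB| ∈ [27, 45]
|BC| ∈ {5}
|AC| ∈ [22, 50]

|AC| ∈ [22, 50]  (≈ [22.0000, 50.0000])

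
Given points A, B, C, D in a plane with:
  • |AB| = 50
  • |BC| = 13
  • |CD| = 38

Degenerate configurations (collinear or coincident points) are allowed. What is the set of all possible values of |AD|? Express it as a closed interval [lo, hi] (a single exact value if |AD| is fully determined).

|AD| ∈ [0, 101]  (≈ [0.0000, 101.0000])

|AB| ∈ {50}
|BC| ∈ {13}
|CD| ∈ {38}
|AC| ∈ [37, 63]
|BD| ∈ [25, 51]
|AD| ∈ [0, 101]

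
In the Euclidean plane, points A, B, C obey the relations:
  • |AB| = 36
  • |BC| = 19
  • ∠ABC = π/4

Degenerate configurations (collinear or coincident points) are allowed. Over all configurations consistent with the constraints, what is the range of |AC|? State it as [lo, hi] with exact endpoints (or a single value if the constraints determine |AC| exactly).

|AB| ∈ {36}
|BC| ∈ {19}
|AC| ∈ {√(1657 - 684·√(2))}

|AC| = √(1657 - 684·√(2))  (≈ 26.2617)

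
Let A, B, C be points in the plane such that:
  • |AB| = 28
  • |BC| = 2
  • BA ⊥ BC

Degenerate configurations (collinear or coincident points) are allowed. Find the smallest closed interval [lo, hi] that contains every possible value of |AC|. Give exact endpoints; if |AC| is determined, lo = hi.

|AC| = 2·√(197)  (≈ 28.0713)

|AB| ∈ {28}
|BC| ∈ {2}
|AC| ∈ {2·√(197)}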